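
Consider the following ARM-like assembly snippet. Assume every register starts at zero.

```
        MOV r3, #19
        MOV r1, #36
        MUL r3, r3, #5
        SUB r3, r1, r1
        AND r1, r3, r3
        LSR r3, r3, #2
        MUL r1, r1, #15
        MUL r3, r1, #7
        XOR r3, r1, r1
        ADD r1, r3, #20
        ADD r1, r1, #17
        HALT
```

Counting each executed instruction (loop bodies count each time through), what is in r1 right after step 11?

MOV r3, #19 → r3=19
MOV r1, #36 → r1=36
MUL r3, r3, #5 → r3=19*5=95
SUB r3, r1, r1 → r3=36-36=0
AND r1, r3, r3 → r1=0&0=0
LSR r3, r3, #2 → r3=0>>2=0
MUL r1, r1, #15 → r1=0*15=0
MUL r3, r1, #7 → r3=0*7=0
XOR r3, r1, r1 → r3=0^0=0
ADD r1, r3, #20 → r1=0+20=20
ADD r1, r1, #17 → r1=20+17=37
After step 11: r1 = 37.

37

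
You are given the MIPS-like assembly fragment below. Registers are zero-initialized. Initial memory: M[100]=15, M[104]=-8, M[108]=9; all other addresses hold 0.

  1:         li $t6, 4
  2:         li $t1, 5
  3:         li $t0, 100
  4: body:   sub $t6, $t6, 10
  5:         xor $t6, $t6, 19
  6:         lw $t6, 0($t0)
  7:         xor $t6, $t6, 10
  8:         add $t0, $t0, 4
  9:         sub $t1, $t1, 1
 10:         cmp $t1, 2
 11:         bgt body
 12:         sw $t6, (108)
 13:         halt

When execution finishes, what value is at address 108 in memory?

li $t6, 4 → $t6=4
li $t1, 5 → $t1=5
li $t0, 100 → $t0=100
sub $t6, $t6, 10 → $t6=4-10=-6
xor $t6, $t6, 19 → $t6=(-6)^19=-23
lw $t6, 0($t0) → $t6=M[100]=15
xor $t6, $t6, 10 → $t6=15^10=5
add $t0, $t0, 4 → $t0=100+4=104
sub $t1, $t1, 1 → $t1=5-1=4
cmp $t1, 2  (cmp 4,2)
bgt body: taken
sub $t6, $t6, 10 → $t6=5-10=-5
xor $t6, $t6, 19 → $t6=(-5)^19=-24
lw $t6, 0($t0) → $t6=M[104]=-8
xor $t6, $t6, 10 → $t6=(-8)^10=-14
add $t0, $t0, 4 → $t0=104+4=108
sub $t1, $t1, 1 → $t1=4-1=3
cmp $t1, 2  (cmp 3,2)
bgt body: taken
sub $t6, $t6, 10 → $t6=(-14)-10=-24
xor $t6, $t6, 19 → $t6=(-24)^19=-5
lw $t6, 0($t0) → $t6=M[108]=9
xor $t6, $t6, 10 → $t6=9^10=3
add $t0, $t0, 4 → $t0=108+4=112
sub $t1, $t1, 1 → $t1=3-1=2
cmp $t1, 2  (cmp 2,2)
bgt body: not taken
sw $t6, (108) → M[108]=3
halt.

3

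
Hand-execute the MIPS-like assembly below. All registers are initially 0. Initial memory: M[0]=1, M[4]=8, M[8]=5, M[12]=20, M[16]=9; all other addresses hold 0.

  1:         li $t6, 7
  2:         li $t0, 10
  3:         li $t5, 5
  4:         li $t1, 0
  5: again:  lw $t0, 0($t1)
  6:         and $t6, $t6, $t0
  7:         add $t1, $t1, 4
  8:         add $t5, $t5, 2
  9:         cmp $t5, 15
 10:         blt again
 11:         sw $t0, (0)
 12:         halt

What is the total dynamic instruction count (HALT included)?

li $t6, 7 → $t6=7
li $t0, 10 → $t0=10
li $t5, 5 → $t5=5
li $t1, 0 → $t1=0
lw $t0, 0($t1) → $t0=M[0]=1
and $t6, $t6, $t0 → $t6=7&1=1
add $t1, $t1, 4 → $t1=0+4=4
add $t5, $t5, 2 → $t5=5+2=7
cmp $t5, 15  (cmp 7,15)
blt again: taken
lw $t0, 0($t1) → $t0=M[4]=8
and $t6, $t6, $t0 → $t6=1&8=0
add $t1, $t1, 4 → $t1=4+4=8
add $t5, $t5, 2 → $t5=7+2=9
cmp $t5, 15  (cmp 9,15)
blt again: taken
lw $t0, 0($t1) → $t0=M[8]=5
and $t6, $t6, $t0 → $t6=0&5=0
add $t1, $t1, 4 → $t1=8+4=12
add $t5, $t5, 2 → $t5=9+2=11
cmp $t5, 15  (cmp 11,15)
blt again: taken
lw $t0, 0($t1) → $t0=M[12]=20
and $t6, $t6, $t0 → $t6=0&20=0
add $t1, $t1, 4 → $t1=12+4=16
add $t5, $t5, 2 → $t5=11+2=13
cmp $t5, 15  (cmp 13,15)
blt again: taken
lw $t0, 0($t1) → $t0=M[16]=9
and $t6, $t6, $t0 → $t6=0&9=0
add $t1, $t1, 4 → $t1=16+4=20
add $t5, $t5, 2 → $t5=13+2=15
cmp $t5, 15  (cmp 15,15)
blt again: not taken
sw $t0, (0) → M[0]=9
halt.
Total executed instructions: 36.

36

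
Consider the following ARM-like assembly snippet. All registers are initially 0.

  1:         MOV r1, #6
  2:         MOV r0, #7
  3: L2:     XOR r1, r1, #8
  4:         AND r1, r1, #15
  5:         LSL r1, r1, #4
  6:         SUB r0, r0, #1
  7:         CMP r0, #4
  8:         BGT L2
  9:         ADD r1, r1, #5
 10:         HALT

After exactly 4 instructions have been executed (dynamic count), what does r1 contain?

MOV r1, #6 → r1=6
MOV r0, #7 → r0=7
XOR r1, r1, #8 → r1=6^8=14
AND r1, r1, #15 → r1=14&15=14
After step 4: r1 = 14.

14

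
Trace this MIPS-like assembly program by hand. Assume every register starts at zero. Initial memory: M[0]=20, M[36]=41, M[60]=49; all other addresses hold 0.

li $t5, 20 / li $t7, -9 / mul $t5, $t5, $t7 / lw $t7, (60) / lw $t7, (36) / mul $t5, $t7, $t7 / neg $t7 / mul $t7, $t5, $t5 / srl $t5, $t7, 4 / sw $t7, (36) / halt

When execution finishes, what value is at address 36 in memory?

after li $t5, 20: $t5=20
after li $t7, -9: $t7=-9
after mul $t5, $t5, $t7: $t5=20*(-9)=-180
after lw $t7, (60): $t7=M[60]=49
after lw $t7, (36): $t7=M[36]=41
after mul $t5, $t7, $t7: $t5=41*41=1681
after neg $t7: $t7=-(41)=-41
after mul $t7, $t5, $t5: $t7=1681*1681=2825761
after srl $t5, $t7, 4: $t5=2825761>>4=176610
sw $t7, (36) → M[36]=2825761
halt.

2825761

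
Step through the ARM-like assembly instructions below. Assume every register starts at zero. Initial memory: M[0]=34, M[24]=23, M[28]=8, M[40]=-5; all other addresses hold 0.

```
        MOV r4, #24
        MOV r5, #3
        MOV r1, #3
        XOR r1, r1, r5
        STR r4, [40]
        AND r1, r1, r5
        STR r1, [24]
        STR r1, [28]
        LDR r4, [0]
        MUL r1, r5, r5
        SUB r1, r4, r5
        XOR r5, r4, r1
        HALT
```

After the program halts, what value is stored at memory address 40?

r4=24
r5=3
r1=3
r1=3^3=0
STR r4, [40] → M[40]=24
r1=0&3=0
STR r1, [24] → M[24]=0
STR r1, [28] → M[28]=0
r4=M[0]=34
r1=3*3=9
r1=34-3=31
r5=34^31=61
halt.

24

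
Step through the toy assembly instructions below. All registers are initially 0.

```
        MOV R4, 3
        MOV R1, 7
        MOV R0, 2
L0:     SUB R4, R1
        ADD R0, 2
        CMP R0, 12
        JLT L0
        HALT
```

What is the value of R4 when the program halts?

-32

R4=3
R1=7
R0=2
R4=3-7=-4
R0=2+2=4
CMP R0, 12  (cmp 4,12)
JLT L0: taken
R4=(-4)-7=-11
R0=4+2=6
CMP R0, 12  (cmp 6,12)
JLT L0: taken
R4=(-11)-7=-18
R0=6+2=8
CMP R0, 12  (cmp 8,12)
JLT L0: taken
R4=(-18)-7=-25
R0=8+2=10
CMP R0, 12  (cmp 10,12)
JLT L0: taken
R4=(-25)-7=-32
R0=10+2=12
CMP R0, 12  (cmp 12,12)
JLT L0: not taken
halt.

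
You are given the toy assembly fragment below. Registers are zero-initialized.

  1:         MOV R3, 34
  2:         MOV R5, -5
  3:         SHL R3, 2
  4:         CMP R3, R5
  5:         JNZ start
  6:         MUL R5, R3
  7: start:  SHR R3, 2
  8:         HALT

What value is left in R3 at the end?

MOV R3, 34 → R3=34
MOV R5, -5 → R5=-5
SHL R3, 2 → R3=34<<2=136
CMP R3, R5  (cmp 136,-5)
JNZ start: taken
SHR R3, 2 → R3=136>>2=34
halt.

34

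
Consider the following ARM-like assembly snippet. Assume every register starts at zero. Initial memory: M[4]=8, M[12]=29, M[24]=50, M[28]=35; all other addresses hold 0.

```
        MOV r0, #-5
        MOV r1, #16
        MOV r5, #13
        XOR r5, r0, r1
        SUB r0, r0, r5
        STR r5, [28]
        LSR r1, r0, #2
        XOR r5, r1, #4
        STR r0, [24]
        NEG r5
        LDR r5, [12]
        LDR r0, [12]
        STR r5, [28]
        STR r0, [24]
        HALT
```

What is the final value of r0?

29

after MOV r0, #-5: r0=-5
after MOV r1, #16: r1=16
after MOV r5, #13: r5=13
after XOR r5, r0, r1: r5=(-5)^16=-21
after SUB r0, r0, r5: r0=(-5)-(-21)=16
STR r5, [28] → M[28]=-21
after LSR r1, r0, #2: r1=16>>2=4
after XOR r5, r1, #4: r5=4^4=0
STR r0, [24] → M[24]=16
after NEG r5: r5=-(0)=0
after LDR r5, [12]: r5=M[12]=29
after LDR r0, [12]: r0=M[12]=29
STR r5, [28] → M[28]=29
STR r0, [24] → M[24]=29
halt.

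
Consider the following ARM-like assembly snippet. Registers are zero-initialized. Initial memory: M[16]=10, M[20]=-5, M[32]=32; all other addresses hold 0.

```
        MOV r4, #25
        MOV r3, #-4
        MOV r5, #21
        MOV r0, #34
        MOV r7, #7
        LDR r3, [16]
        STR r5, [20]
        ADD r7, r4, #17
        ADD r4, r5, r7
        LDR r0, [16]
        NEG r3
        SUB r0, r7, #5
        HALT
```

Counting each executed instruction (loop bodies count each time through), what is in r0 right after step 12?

37

after MOV r4, #25: r4=25
after MOV r3, #-4: r3=-4
after MOV r5, #21: r5=21
after MOV r0, #34: r0=34
after MOV r7, #7: r7=7
after LDR r3, [16]: r3=M[16]=10
STR r5, [20] → M[20]=21
after ADD r7, r4, #17: r7=25+17=42
after ADD r4, r5, r7: r4=21+42=63
after LDR r0, [16]: r0=M[16]=10
after NEG r3: r3=-(10)=-10
after SUB r0, r7, #5: r0=42-5=37
After step 12: r0 = 37.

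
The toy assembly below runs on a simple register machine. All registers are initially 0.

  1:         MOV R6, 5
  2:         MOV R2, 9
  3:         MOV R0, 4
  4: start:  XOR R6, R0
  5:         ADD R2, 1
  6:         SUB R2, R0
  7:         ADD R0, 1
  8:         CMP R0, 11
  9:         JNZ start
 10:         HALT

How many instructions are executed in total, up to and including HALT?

46

R6=5
R2=9
R0=4
R6=5^4=1
R2=9+1=10
R2=10-4=6
R0=4+1=5
CMP R0, 11  (cmp 5,11)
JNZ start: taken
R6=1^5=4
R2=6+1=7
R2=7-5=2
R0=5+1=6
CMP R0, 11  (cmp 6,11)
JNZ start: taken
R6=4^6=2
R2=2+1=3
R2=3-6=-3
R0=6+1=7
CMP R0, 11  (cmp 7,11)
JNZ start: taken
R6=2^7=5
R2=(-3)+1=-2
R2=(-2)-7=-9
R0=7+1=8
CMP R0, 11  (cmp 8,11)
JNZ start: taken
R6=5^8=13
R2=(-9)+1=-8
R2=(-8)-8=-16
R0=8+1=9
CMP R0, 11  (cmp 9,11)
JNZ start: taken
R6=13^9=4
R2=(-16)+1=-15
R2=(-15)-9=-24
R0=9+1=10
CMP R0, 11  (cmp 10,11)
JNZ start: taken
R6=4^10=14
R2=(-24)+1=-23
R2=(-23)-10=-33
R0=10+1=11
CMP R0, 11  (cmp 11,11)
JNZ start: not taken
halt.
Total executed instructions: 46.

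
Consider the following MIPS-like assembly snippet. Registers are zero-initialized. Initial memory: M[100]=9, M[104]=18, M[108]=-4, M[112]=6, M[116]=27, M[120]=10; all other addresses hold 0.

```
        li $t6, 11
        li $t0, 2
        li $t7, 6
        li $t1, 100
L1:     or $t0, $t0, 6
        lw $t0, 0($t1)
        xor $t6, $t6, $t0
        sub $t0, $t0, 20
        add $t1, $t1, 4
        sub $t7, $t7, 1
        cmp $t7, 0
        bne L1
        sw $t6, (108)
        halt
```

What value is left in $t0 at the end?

-10

$t6=11
$t0=2
$t7=6
$t1=100
$t0=2|6=6
$t0=M[100]=9
$t6=11^9=2
$t0=9-20=-11
$t1=100+4=104
$t7=6-1=5
cmp $t7, 0  (cmp 5,0)
bne L1: taken
$t0=(-11)|6=-9
$t0=M[104]=18
$t6=2^18=16
$t0=18-20=-2
$t1=104+4=108
$t7=5-1=4
cmp $t7, 0  (cmp 4,0)
bne L1: taken
$t0=(-2)|6=-2
$t0=M[108]=-4
$t6=16^(-4)=-20
$t0=(-4)-20=-24
$t1=108+4=112
$t7=4-1=3
cmp $t7, 0  (cmp 3,0)
bne L1: taken
$t0=(-24)|6=-18
$t0=M[112]=6
$t6=(-20)^6=-22
$t0=6-20=-14
$t1=112+4=116
$t7=3-1=2
cmp $t7, 0  (cmp 2,0)
bne L1: taken
$t0=(-14)|6=-10
$t0=M[116]=27
$t6=(-22)^27=-15
$t0=27-20=7
$t1=116+4=120
$t7=2-1=1
cmp $t7, 0  (cmp 1,0)
bne L1: taken
$t0=7|6=7
$t0=M[120]=10
$t6=(-15)^10=-5
$t0=10-20=-10
$t1=120+4=124
$t7=1-1=0
cmp $t7, 0  (cmp 0,0)
bne L1: not taken
sw $t6, (108) → M[108]=-5
halt.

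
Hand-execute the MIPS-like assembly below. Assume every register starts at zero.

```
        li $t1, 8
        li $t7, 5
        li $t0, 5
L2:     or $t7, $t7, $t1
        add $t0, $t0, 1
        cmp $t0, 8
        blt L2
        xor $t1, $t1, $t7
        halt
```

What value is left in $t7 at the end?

13

after li $t1, 8: $t1=8
after li $t7, 5: $t7=5
after li $t0, 5: $t0=5
after or $t7, $t7, $t1: $t7=5|8=13
after add $t0, $t0, 1: $t0=5+1=6
cmp $t0, 8  (cmp 6,8)
blt L2: taken
after or $t7, $t7, $t1: $t7=13|8=13
after add $t0, $t0, 1: $t0=6+1=7
cmp $t0, 8  (cmp 7,8)
blt L2: taken
after or $t7, $t7, $t1: $t7=13|8=13
after add $t0, $t0, 1: $t0=7+1=8
cmp $t0, 8  (cmp 8,8)
blt L2: not taken
after xor $t1, $t1, $t7: $t1=8^13=5
halt.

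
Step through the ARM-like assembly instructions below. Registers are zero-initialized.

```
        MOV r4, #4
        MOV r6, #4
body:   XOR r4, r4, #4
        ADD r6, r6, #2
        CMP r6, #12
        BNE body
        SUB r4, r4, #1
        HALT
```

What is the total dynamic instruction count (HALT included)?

20

after MOV r4, #4: r4=4
after MOV r6, #4: r6=4
after XOR r4, r4, #4: r4=4^4=0
after ADD r6, r6, #2: r6=4+2=6
CMP r6, #12  (cmp 6,12)
BNE body: taken
after XOR r4, r4, #4: r4=0^4=4
after ADD r6, r6, #2: r6=6+2=8
CMP r6, #12  (cmp 8,12)
BNE body: taken
after XOR r4, r4, #4: r4=4^4=0
after ADD r6, r6, #2: r6=8+2=10
CMP r6, #12  (cmp 10,12)
BNE body: taken
after XOR r4, r4, #4: r4=0^4=4
after ADD r6, r6, #2: r6=10+2=12
CMP r6, #12  (cmp 12,12)
BNE body: not taken
after SUB r4, r4, #1: r4=4-1=3
halt.
Total executed instructions: 20.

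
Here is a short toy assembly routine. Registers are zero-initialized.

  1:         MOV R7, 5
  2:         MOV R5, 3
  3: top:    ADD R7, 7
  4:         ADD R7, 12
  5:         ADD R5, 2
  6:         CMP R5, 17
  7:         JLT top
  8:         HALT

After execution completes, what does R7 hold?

138

MOV R7, 5 → R7=5
MOV R5, 3 → R5=3
ADD R7, 7 → R7=5+7=12
ADD R7, 12 → R7=12+12=24
ADD R5, 2 → R5=3+2=5
CMP R5, 17  (cmp 5,17)
JLT top: taken
ADD R7, 7 → R7=24+7=31
ADD R7, 12 → R7=31+12=43
ADD R5, 2 → R5=5+2=7
CMP R5, 17  (cmp 7,17)
JLT top: taken
ADD R7, 7 → R7=43+7=50
ADD R7, 12 → R7=50+12=62
ADD R5, 2 → R5=7+2=9
CMP R5, 17  (cmp 9,17)
JLT top: taken
ADD R7, 7 → R7=62+7=69
ADD R7, 12 → R7=69+12=81
ADD R5, 2 → R5=9+2=11
CMP R5, 17  (cmp 11,17)
JLT top: taken
ADD R7, 7 → R7=81+7=88
ADD R7, 12 → R7=88+12=100
ADD R5, 2 → R5=11+2=13
CMP R5, 17  (cmp 13,17)
JLT top: taken
ADD R7, 7 → R7=100+7=107
ADD R7, 12 → R7=107+12=119
ADD R5, 2 → R5=13+2=15
CMP R5, 17  (cmp 15,17)
JLT top: taken
ADD R7, 7 → R7=119+7=126
ADD R7, 12 → R7=126+12=138
ADD R5, 2 → R5=15+2=17
CMP R5, 17  (cmp 17,17)
JLT top: not taken
halt.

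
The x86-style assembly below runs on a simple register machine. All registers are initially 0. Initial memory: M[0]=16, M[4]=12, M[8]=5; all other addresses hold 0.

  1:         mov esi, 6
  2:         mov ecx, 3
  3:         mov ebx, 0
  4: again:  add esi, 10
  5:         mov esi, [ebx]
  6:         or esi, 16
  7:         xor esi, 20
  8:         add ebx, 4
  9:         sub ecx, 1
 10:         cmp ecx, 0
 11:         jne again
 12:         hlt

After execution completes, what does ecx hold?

0

after mov esi, 6: esi=6
after mov ecx, 3: ecx=3
after mov ebx, 0: ebx=0
after add esi, 10: esi=6+10=16
after mov esi, [ebx]: esi=M[0]=16
after or esi, 16: esi=16|16=16
after xor esi, 20: esi=16^20=4
after add ebx, 4: ebx=0+4=4
after sub ecx, 1: ecx=3-1=2
cmp ecx, 0  (cmp 2,0)
jne again: taken
after add esi, 10: esi=4+10=14
after mov esi, [ebx]: esi=M[4]=12
after or esi, 16: esi=12|16=28
after xor esi, 20: esi=28^20=8
after add ebx, 4: ebx=4+4=8
after sub ecx, 1: ecx=2-1=1
cmp ecx, 0  (cmp 1,0)
jne again: taken
after add esi, 10: esi=8+10=18
after mov esi, [ebx]: esi=M[8]=5
after or esi, 16: esi=5|16=21
after xor esi, 20: esi=21^20=1
after add ebx, 4: ebx=8+4=12
after sub ecx, 1: ecx=1-1=0
cmp ecx, 0  (cmp 0,0)
jne again: not taken
halt.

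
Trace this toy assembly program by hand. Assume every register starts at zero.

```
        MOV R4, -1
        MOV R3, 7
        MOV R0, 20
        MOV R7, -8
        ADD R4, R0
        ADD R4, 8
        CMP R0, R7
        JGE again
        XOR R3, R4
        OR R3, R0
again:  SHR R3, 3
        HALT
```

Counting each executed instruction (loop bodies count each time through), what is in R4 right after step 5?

19

R4=-1
R3=7
R0=20
R7=-8
R4=(-1)+20=19
After step 5: R4 = 19.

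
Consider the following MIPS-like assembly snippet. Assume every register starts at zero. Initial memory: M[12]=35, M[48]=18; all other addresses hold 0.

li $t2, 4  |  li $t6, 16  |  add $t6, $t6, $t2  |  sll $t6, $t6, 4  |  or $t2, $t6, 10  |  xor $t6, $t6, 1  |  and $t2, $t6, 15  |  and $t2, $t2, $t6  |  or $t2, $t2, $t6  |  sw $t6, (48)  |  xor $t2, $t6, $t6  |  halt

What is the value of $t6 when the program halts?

li $t2, 4 → $t2=4
li $t6, 16 → $t6=16
add $t6, $t6, $t2 → $t6=16+4=20
sll $t6, $t6, 4 → $t6=20<<4=320
or $t2, $t6, 10 → $t2=320|10=330
xor $t6, $t6, 1 → $t6=320^1=321
and $t2, $t6, 15 → $t2=321&15=1
and $t2, $t2, $t6 → $t2=1&321=1
or $t2, $t2, $t6 → $t2=1|321=321
sw $t6, (48) → M[48]=321
xor $t2, $t6, $t6 → $t2=321^321=0
halt.

321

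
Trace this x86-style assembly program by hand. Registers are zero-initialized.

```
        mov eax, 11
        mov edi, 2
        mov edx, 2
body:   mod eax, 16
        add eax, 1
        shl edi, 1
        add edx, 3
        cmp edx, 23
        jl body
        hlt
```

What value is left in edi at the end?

after mov eax, 11: eax=11
after mov edi, 2: edi=2
after mov edx, 2: edx=2
after mod eax, 16: eax=11%16=11
after add eax, 1: eax=11+1=12
after shl edi, 1: edi=2<<1=4
after add edx, 3: edx=2+3=5
cmp edx, 23  (cmp 5,23)
jl body: taken
after mod eax, 16: eax=12%16=12
after add eax, 1: eax=12+1=13
after shl edi, 1: edi=4<<1=8
after add edx, 3: edx=5+3=8
cmp edx, 23  (cmp 8,23)
jl body: taken
after mod eax, 16: eax=13%16=13
after add eax, 1: eax=13+1=14
after shl edi, 1: edi=8<<1=16
after add edx, 3: edx=8+3=11
cmp edx, 23  (cmp 11,23)
jl body: taken
after mod eax, 16: eax=14%16=14
after add eax, 1: eax=14+1=15
after shl edi, 1: edi=16<<1=32
after add edx, 3: edx=11+3=14
cmp edx, 23  (cmp 14,23)
jl body: taken
after mod eax, 16: eax=15%16=15
after add eax, 1: eax=15+1=16
after shl edi, 1: edi=32<<1=64
after add edx, 3: edx=14+3=17
cmp edx, 23  (cmp 17,23)
jl body: taken
after mod eax, 16: eax=16%16=0
after add eax, 1: eax=0+1=1
after shl edi, 1: edi=64<<1=128
after add edx, 3: edx=17+3=20
cmp edx, 23  (cmp 20,23)
jl body: taken
after mod eax, 16: eax=1%16=1
after add eax, 1: eax=1+1=2
after shl edi, 1: edi=128<<1=256
after add edx, 3: edx=20+3=23
cmp edx, 23  (cmp 23,23)
jl body: not taken
halt.

256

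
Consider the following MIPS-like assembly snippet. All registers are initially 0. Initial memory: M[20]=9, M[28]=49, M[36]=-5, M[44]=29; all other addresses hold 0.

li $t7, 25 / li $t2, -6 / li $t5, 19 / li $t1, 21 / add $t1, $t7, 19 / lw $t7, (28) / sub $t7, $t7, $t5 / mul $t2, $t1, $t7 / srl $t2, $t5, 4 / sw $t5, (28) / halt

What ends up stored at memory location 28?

19

after li $t7, 25: $t7=25
after li $t2, -6: $t2=-6
after li $t5, 19: $t5=19
after li $t1, 21: $t1=21
after add $t1, $t7, 19: $t1=25+19=44
after lw $t7, (28): $t7=M[28]=49
after sub $t7, $t7, $t5: $t7=49-19=30
after mul $t2, $t1, $t7: $t2=44*30=1320
after srl $t2, $t5, 4: $t2=19>>4=1
sw $t5, (28) → M[28]=19
halt.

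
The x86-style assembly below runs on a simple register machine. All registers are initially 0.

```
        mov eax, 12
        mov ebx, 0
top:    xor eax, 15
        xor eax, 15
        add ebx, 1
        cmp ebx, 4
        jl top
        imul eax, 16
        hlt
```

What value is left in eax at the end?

after mov eax, 12: eax=12
after mov ebx, 0: ebx=0
after xor eax, 15: eax=12^15=3
after xor eax, 15: eax=3^15=12
after add ebx, 1: ebx=0+1=1
cmp ebx, 4  (cmp 1,4)
jl top: taken
after xor eax, 15: eax=12^15=3
after xor eax, 15: eax=3^15=12
after add ebx, 1: ebx=1+1=2
cmp ebx, 4  (cmp 2,4)
jl top: taken
after xor eax, 15: eax=12^15=3
after xor eax, 15: eax=3^15=12
after add ebx, 1: ebx=2+1=3
cmp ebx, 4  (cmp 3,4)
jl top: taken
after xor eax, 15: eax=12^15=3
after xor eax, 15: eax=3^15=12
after add ebx, 1: ebx=3+1=4
cmp ebx, 4  (cmp 4,4)
jl top: not taken
after imul eax, 16: eax=12*16=192
halt.

192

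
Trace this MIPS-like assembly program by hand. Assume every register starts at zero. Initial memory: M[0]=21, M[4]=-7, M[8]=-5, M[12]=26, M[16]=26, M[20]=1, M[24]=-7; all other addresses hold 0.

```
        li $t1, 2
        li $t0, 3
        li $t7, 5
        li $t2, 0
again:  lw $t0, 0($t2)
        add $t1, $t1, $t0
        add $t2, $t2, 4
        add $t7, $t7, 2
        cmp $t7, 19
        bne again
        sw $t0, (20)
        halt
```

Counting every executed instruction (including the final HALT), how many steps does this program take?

48

$t1=2
$t0=3
$t7=5
$t2=0
$t0=M[0]=21
$t1=2+21=23
$t2=0+4=4
$t7=5+2=7
cmp $t7, 19  (cmp 7,19)
bne again: taken
$t0=M[4]=-7
$t1=23+(-7)=16
$t2=4+4=8
$t7=7+2=9
cmp $t7, 19  (cmp 9,19)
bne again: taken
$t0=M[8]=-5
$t1=16+(-5)=11
$t2=8+4=12
$t7=9+2=11
cmp $t7, 19  (cmp 11,19)
bne again: taken
$t0=M[12]=26
$t1=11+26=37
$t2=12+4=16
$t7=11+2=13
cmp $t7, 19  (cmp 13,19)
bne again: taken
$t0=M[16]=26
$t1=37+26=63
$t2=16+4=20
$t7=13+2=15
cmp $t7, 19  (cmp 15,19)
bne again: taken
$t0=M[20]=1
$t1=63+1=64
$t2=20+4=24
$t7=15+2=17
cmp $t7, 19  (cmp 17,19)
bne again: taken
$t0=M[24]=-7
$t1=64+(-7)=57
$t2=24+4=28
$t7=17+2=19
cmp $t7, 19  (cmp 19,19)
bne again: not taken
sw $t0, (20) → M[20]=-7
halt.
Total executed instructions: 48.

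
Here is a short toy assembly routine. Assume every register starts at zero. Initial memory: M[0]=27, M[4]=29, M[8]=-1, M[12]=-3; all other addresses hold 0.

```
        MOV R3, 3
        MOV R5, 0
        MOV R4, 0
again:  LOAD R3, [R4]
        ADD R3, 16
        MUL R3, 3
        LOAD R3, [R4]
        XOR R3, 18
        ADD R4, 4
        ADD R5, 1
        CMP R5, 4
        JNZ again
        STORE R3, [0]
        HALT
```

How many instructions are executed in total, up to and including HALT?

41

R3=3
R5=0
R4=0
R3=M[0]=27
R3=27+16=43
R3=43*3=129
R3=M[0]=27
R3=27^18=9
R4=0+4=4
R5=0+1=1
CMP R5, 4  (cmp 1,4)
JNZ again: taken
R3=M[4]=29
R3=29+16=45
R3=45*3=135
R3=M[4]=29
R3=29^18=15
R4=4+4=8
R5=1+1=2
CMP R5, 4  (cmp 2,4)
JNZ again: taken
R3=M[8]=-1
R3=(-1)+16=15
R3=15*3=45
R3=M[8]=-1
R3=(-1)^18=-19
R4=8+4=12
R5=2+1=3
CMP R5, 4  (cmp 3,4)
JNZ again: taken
R3=M[12]=-3
R3=(-3)+16=13
R3=13*3=39
R3=M[12]=-3
R3=(-3)^18=-17
R4=12+4=16
R5=3+1=4
CMP R5, 4  (cmp 4,4)
JNZ again: not taken
STORE R3, [0] → M[0]=-17
halt.
Total executed instructions: 41.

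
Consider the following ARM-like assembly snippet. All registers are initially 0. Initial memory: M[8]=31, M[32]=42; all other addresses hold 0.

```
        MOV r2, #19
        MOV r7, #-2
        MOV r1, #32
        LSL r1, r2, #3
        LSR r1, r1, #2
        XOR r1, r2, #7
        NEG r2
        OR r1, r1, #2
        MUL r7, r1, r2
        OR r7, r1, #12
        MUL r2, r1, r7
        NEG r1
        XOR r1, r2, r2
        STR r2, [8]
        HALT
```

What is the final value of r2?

660

after MOV r2, #19: r2=19
after MOV r7, #-2: r7=-2
after MOV r1, #32: r1=32
after LSL r1, r2, #3: r1=19<<3=152
after LSR r1, r1, #2: r1=152>>2=38
after XOR r1, r2, #7: r1=19^7=20
after NEG r2: r2=-(19)=-19
after OR r1, r1, #2: r1=20|2=22
after MUL r7, r1, r2: r7=22*(-19)=-418
after OR r7, r1, #12: r7=22|12=30
after MUL r2, r1, r7: r2=22*30=660
after NEG r1: r1=-(22)=-22
after XOR r1, r2, r2: r1=660^660=0
STR r2, [8] → M[8]=660
halt.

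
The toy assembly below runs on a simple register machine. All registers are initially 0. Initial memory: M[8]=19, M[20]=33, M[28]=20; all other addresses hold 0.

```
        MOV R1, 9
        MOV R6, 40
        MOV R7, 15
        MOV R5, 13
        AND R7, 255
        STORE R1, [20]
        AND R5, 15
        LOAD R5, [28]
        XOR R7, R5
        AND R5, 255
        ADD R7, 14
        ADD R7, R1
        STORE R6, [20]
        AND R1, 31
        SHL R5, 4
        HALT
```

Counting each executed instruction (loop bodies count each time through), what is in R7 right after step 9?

after MOV R1, 9: R1=9
after MOV R6, 40: R6=40
after MOV R7, 15: R7=15
after MOV R5, 13: R5=13
after AND R7, 255: R7=15&255=15
STORE R1, [20] → M[20]=9
after AND R5, 15: R5=13&15=13
after LOAD R5, [28]: R5=M[28]=20
after XOR R7, R5: R7=15^20=27
After step 9: R7 = 27.

27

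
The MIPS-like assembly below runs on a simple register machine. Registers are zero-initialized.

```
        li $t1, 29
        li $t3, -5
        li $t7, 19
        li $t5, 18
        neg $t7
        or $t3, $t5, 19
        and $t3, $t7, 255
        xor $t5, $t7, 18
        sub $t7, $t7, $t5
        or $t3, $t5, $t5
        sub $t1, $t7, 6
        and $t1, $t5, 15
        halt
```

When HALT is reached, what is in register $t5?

after li $t1, 29: $t1=29
after li $t3, -5: $t3=-5
after li $t7, 19: $t7=19
after li $t5, 18: $t5=18
after neg $t7: $t7=-(19)=-19
after or $t3, $t5, 19: $t3=18|19=19
after and $t3, $t7, 255: $t3=(-19)&255=237
after xor $t5, $t7, 18: $t5=(-19)^18=-1
after sub $t7, $t7, $t5: $t7=(-19)-(-1)=-18
after or $t3, $t5, $t5: $t3=(-1)|(-1)=-1
after sub $t1, $t7, 6: $t1=(-18)-6=-24
after and $t1, $t5, 15: $t1=(-1)&15=15
halt.

-1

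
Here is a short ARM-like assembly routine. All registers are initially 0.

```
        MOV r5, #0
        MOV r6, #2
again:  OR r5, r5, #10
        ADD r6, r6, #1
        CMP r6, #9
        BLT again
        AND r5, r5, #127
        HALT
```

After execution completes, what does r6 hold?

9

r5=0
r6=2
r5=0|10=10
r6=2+1=3
CMP r6, #9  (cmp 3,9)
BLT again: taken
r5=10|10=10
r6=3+1=4
CMP r6, #9  (cmp 4,9)
BLT again: taken
r5=10|10=10
r6=4+1=5
CMP r6, #9  (cmp 5,9)
BLT again: taken
r5=10|10=10
r6=5+1=6
CMP r6, #9  (cmp 6,9)
BLT again: taken
r5=10|10=10
r6=6+1=7
CMP r6, #9  (cmp 7,9)
BLT again: taken
r5=10|10=10
r6=7+1=8
CMP r6, #9  (cmp 8,9)
BLT again: taken
r5=10|10=10
r6=8+1=9
CMP r6, #9  (cmp 9,9)
BLT again: not taken
r5=10&127=10
halt.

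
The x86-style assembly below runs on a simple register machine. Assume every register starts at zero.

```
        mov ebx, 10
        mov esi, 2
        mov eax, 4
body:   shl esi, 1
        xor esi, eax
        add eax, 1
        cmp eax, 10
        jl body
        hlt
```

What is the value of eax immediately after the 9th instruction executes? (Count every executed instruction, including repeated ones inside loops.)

5

ebx=10
esi=2
eax=4
esi=2<<1=4
esi=4^4=0
eax=4+1=5
cmp eax, 10  (cmp 5,10)
jl body: taken
esi=0<<1=0
After step 9: eax = 5.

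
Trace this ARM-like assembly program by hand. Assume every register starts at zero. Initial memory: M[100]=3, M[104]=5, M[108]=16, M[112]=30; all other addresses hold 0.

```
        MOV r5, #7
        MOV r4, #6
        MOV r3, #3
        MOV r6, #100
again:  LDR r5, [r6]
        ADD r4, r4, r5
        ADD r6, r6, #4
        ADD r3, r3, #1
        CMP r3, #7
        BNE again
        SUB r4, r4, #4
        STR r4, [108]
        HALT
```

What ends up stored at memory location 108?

56

after MOV r5, #7: r5=7
after MOV r4, #6: r4=6
after MOV r3, #3: r3=3
after MOV r6, #100: r6=100
after LDR r5, [r6]: r5=M[100]=3
after ADD r4, r4, r5: r4=6+3=9
after ADD r6, r6, #4: r6=100+4=104
after ADD r3, r3, #1: r3=3+1=4
CMP r3, #7  (cmp 4,7)
BNE again: taken
after LDR r5, [r6]: r5=M[104]=5
after ADD r4, r4, r5: r4=9+5=14
after ADD r6, r6, #4: r6=104+4=108
after ADD r3, r3, #1: r3=4+1=5
CMP r3, #7  (cmp 5,7)
BNE again: taken
after LDR r5, [r6]: r5=M[108]=16
after ADD r4, r4, r5: r4=14+16=30
after ADD r6, r6, #4: r6=108+4=112
after ADD r3, r3, #1: r3=5+1=6
CMP r3, #7  (cmp 6,7)
BNE again: taken
after LDR r5, [r6]: r5=M[112]=30
after ADD r4, r4, r5: r4=30+30=60
after ADD r6, r6, #4: r6=112+4=116
after ADD r3, r3, #1: r3=6+1=7
CMP r3, #7  (cmp 7,7)
BNE again: not taken
after SUB r4, r4, #4: r4=60-4=56
STR r4, [108] → M[108]=56
halt.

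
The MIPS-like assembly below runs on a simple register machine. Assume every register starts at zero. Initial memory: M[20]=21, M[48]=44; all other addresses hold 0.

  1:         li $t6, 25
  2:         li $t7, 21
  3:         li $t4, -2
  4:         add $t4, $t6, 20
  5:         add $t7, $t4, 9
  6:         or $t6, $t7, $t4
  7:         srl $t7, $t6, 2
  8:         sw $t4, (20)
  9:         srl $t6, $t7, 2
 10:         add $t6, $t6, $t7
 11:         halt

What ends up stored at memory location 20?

45

li $t6, 25 → $t6=25
li $t7, 21 → $t7=21
li $t4, -2 → $t4=-2
add $t4, $t6, 20 → $t4=25+20=45
add $t7, $t4, 9 → $t7=45+9=54
or $t6, $t7, $t4 → $t6=54|45=63
srl $t7, $t6, 2 → $t7=63>>2=15
sw $t4, (20) → M[20]=45
srl $t6, $t7, 2 → $t6=15>>2=3
add $t6, $t6, $t7 → $t6=3+15=18
halt.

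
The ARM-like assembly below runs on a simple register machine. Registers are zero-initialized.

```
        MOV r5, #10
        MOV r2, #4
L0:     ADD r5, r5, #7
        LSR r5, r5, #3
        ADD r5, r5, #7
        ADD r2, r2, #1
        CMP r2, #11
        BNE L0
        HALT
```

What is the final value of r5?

r5=10
r2=4
r5=10+7=17
r5=17>>3=2
r5=2+7=9
r2=4+1=5
CMP r2, #11  (cmp 5,11)
BNE L0: taken
r5=9+7=16
r5=16>>3=2
r5=2+7=9
r2=5+1=6
CMP r2, #11  (cmp 6,11)
BNE L0: taken
r5=9+7=16
r5=16>>3=2
r5=2+7=9
r2=6+1=7
CMP r2, #11  (cmp 7,11)
BNE L0: taken
r5=9+7=16
r5=16>>3=2
r5=2+7=9
r2=7+1=8
CMP r2, #11  (cmp 8,11)
BNE L0: taken
r5=9+7=16
r5=16>>3=2
r5=2+7=9
r2=8+1=9
CMP r2, #11  (cmp 9,11)
BNE L0: taken
r5=9+7=16
r5=16>>3=2
r5=2+7=9
r2=9+1=10
CMP r2, #11  (cmp 10,11)
BNE L0: taken
r5=9+7=16
r5=16>>3=2
r5=2+7=9
r2=10+1=11
CMP r2, #11  (cmp 11,11)
BNE L0: not taken
halt.

9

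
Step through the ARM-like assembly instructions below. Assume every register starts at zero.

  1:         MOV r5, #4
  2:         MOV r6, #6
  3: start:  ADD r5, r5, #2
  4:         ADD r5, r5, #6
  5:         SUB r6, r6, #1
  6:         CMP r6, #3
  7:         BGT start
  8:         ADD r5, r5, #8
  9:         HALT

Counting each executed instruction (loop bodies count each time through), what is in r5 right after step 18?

36

after MOV r5, #4: r5=4
after MOV r6, #6: r6=6
after ADD r5, r5, #2: r5=4+2=6
after ADD r5, r5, #6: r5=6+6=12
after SUB r6, r6, #1: r6=6-1=5
CMP r6, #3  (cmp 5,3)
BGT start: taken
after ADD r5, r5, #2: r5=12+2=14
after ADD r5, r5, #6: r5=14+6=20
after SUB r6, r6, #1: r6=5-1=4
CMP r6, #3  (cmp 4,3)
BGT start: taken
after ADD r5, r5, #2: r5=20+2=22
after ADD r5, r5, #6: r5=22+6=28
after SUB r6, r6, #1: r6=4-1=3
CMP r6, #3  (cmp 3,3)
BGT start: not taken
after ADD r5, r5, #8: r5=28+8=36
After step 18: r5 = 36.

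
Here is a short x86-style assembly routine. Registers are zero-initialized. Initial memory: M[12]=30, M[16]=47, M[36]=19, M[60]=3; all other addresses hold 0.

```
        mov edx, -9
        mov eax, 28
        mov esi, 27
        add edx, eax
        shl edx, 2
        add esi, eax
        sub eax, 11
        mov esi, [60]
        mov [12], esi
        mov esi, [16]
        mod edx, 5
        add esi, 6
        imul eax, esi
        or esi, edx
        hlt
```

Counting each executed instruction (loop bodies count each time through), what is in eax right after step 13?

901

mov edx, -9 → edx=-9
mov eax, 28 → eax=28
mov esi, 27 → esi=27
add edx, eax → edx=(-9)+28=19
shl edx, 2 → edx=19<<2=76
add esi, eax → esi=27+28=55
sub eax, 11 → eax=28-11=17
mov esi, [60] → esi=M[60]=3
mov [12], esi → M[12]=3
mov esi, [16] → esi=M[16]=47
mod edx, 5 → edx=76%5=1
add esi, 6 → esi=47+6=53
imul eax, esi → eax=17*53=901
After step 13: eax = 901.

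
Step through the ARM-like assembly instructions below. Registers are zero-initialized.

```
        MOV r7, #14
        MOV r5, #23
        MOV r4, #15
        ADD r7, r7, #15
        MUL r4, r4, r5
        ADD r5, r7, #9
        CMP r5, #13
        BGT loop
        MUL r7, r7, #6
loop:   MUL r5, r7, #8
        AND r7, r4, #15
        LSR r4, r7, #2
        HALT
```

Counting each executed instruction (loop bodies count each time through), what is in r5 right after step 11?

232

MOV r7, #14 → r7=14
MOV r5, #23 → r5=23
MOV r4, #15 → r4=15
ADD r7, r7, #15 → r7=14+15=29
MUL r4, r4, r5 → r4=15*23=345
ADD r5, r7, #9 → r5=29+9=38
CMP r5, #13  (cmp 38,13)
BGT loop: taken
MUL r5, r7, #8 → r5=29*8=232
AND r7, r4, #15 → r7=345&15=9
LSR r4, r7, #2 → r4=9>>2=2
After step 11: r5 = 232.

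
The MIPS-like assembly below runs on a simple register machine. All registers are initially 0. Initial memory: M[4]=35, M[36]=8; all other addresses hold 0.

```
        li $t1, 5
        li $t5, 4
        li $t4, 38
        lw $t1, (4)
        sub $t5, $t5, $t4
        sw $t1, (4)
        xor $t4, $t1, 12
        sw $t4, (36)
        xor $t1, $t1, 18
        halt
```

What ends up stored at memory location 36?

47

after li $t1, 5: $t1=5
after li $t5, 4: $t5=4
after li $t4, 38: $t4=38
after lw $t1, (4): $t1=M[4]=35
after sub $t5, $t5, $t4: $t5=4-38=-34
sw $t1, (4) → M[4]=35
after xor $t4, $t1, 12: $t4=35^12=47
sw $t4, (36) → M[36]=47
after xor $t1, $t1, 18: $t1=35^18=49
halt.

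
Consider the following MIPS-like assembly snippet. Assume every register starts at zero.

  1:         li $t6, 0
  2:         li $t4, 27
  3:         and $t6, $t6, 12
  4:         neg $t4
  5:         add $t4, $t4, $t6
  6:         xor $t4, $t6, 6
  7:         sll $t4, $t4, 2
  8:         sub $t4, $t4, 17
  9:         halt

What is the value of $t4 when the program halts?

7

$t6=0
$t4=27
$t6=0&12=0
$t4=-(27)=-27
$t4=(-27)+0=-27
$t4=0^6=6
$t4=6<<2=24
$t4=24-17=7
halt.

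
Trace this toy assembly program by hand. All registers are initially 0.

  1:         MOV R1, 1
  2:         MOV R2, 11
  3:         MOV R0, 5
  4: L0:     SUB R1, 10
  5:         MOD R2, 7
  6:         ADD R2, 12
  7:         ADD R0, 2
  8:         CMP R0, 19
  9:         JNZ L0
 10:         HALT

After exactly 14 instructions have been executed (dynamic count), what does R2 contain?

MOV R1, 1 → R1=1
MOV R2, 11 → R2=11
MOV R0, 5 → R0=5
SUB R1, 10 → R1=1-10=-9
MOD R2, 7 → R2=11%7=4
ADD R2, 12 → R2=4+12=16
ADD R0, 2 → R0=5+2=7
CMP R0, 19  (cmp 7,19)
JNZ L0: taken
SUB R1, 10 → R1=(-9)-10=-19
MOD R2, 7 → R2=16%7=2
ADD R2, 12 → R2=2+12=14
ADD R0, 2 → R0=7+2=9
CMP R0, 19  (cmp 9,19)
After step 14: R2 = 14.

14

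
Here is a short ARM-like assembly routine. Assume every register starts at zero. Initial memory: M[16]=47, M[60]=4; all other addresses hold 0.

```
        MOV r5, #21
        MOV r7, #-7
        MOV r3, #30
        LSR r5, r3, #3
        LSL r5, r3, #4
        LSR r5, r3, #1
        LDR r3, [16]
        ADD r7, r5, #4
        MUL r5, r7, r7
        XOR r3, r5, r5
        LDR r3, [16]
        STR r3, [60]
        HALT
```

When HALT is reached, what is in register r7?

after MOV r5, #21: r5=21
after MOV r7, #-7: r7=-7
after MOV r3, #30: r3=30
after LSR r5, r3, #3: r5=30>>3=3
after LSL r5, r3, #4: r5=30<<4=480
after LSR r5, r3, #1: r5=30>>1=15
after LDR r3, [16]: r3=M[16]=47
after ADD r7, r5, #4: r7=15+4=19
after MUL r5, r7, r7: r5=19*19=361
after XOR r3, r5, r5: r3=361^361=0
after LDR r3, [16]: r3=M[16]=47
STR r3, [60] → M[60]=47
halt.

19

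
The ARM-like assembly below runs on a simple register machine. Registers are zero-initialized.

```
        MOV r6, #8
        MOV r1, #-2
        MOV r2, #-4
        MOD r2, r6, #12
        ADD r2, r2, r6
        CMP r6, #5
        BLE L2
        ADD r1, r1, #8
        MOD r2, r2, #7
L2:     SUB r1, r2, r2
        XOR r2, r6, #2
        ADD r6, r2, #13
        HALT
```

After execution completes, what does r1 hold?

0

MOV r6, #8 → r6=8
MOV r1, #-2 → r1=-2
MOV r2, #-4 → r2=-4
MOD r2, r6, #12 → r2=8%12=8
ADD r2, r2, r6 → r2=8+8=16
CMP r6, #5  (cmp 8,5)
BLE L2: not taken
ADD r1, r1, #8 → r1=(-2)+8=6
MOD r2, r2, #7 → r2=16%7=2
SUB r1, r2, r2 → r1=2-2=0
XOR r2, r6, #2 → r2=8^2=10
ADD r6, r2, #13 → r6=10+13=23
halt.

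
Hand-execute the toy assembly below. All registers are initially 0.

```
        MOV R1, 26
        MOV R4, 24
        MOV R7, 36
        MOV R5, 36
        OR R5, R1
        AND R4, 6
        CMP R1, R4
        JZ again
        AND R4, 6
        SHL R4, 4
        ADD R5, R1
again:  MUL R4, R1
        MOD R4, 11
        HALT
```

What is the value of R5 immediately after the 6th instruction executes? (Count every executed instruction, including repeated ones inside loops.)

after MOV R1, 26: R1=26
after MOV R4, 24: R4=24
after MOV R7, 36: R7=36
after MOV R5, 36: R5=36
after OR R5, R1: R5=36|26=62
after AND R4, 6: R4=24&6=0
After step 6: R5 = 62.

62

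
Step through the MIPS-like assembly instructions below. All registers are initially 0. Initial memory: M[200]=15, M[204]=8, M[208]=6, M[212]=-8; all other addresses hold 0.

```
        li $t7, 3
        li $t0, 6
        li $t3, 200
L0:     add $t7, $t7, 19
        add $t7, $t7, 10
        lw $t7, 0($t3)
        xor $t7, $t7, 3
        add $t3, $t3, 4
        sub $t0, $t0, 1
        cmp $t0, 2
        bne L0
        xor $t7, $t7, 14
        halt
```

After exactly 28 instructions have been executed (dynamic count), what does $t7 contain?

24

$t7=3
$t0=6
$t3=200
$t7=3+19=22
$t7=22+10=32
$t7=M[200]=15
$t7=15^3=12
$t3=200+4=204
$t0=6-1=5
cmp $t0, 2  (cmp 5,2)
bne L0: taken
$t7=12+19=31
$t7=31+10=41
$t7=M[204]=8
$t7=8^3=11
$t3=204+4=208
$t0=5-1=4
cmp $t0, 2  (cmp 4,2)
bne L0: taken
$t7=11+19=30
$t7=30+10=40
$t7=M[208]=6
$t7=6^3=5
$t3=208+4=212
$t0=4-1=3
cmp $t0, 2  (cmp 3,2)
bne L0: taken
$t7=5+19=24
After step 28: $t7 = 24.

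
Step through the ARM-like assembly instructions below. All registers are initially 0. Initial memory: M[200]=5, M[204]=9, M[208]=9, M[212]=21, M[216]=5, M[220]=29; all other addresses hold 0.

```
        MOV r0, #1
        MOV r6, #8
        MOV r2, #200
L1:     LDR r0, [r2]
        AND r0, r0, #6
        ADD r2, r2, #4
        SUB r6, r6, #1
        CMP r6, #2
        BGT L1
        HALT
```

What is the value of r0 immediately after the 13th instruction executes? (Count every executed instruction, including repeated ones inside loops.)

MOV r0, #1 → r0=1
MOV r6, #8 → r6=8
MOV r2, #200 → r2=200
LDR r0, [r2] → r0=M[200]=5
AND r0, r0, #6 → r0=5&6=4
ADD r2, r2, #4 → r2=200+4=204
SUB r6, r6, #1 → r6=8-1=7
CMP r6, #2  (cmp 7,2)
BGT L1: taken
LDR r0, [r2] → r0=M[204]=9
AND r0, r0, #6 → r0=9&6=0
ADD r2, r2, #4 → r2=204+4=208
SUB r6, r6, #1 → r6=7-1=6
After step 13: r0 = 0.

0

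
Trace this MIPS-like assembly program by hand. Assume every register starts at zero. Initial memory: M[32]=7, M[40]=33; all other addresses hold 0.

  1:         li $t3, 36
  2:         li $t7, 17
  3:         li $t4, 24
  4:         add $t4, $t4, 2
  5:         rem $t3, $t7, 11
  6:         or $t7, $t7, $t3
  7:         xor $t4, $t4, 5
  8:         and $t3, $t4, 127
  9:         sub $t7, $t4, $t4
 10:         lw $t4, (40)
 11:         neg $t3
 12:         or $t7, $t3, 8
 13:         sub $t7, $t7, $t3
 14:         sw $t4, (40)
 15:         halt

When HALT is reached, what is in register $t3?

after li $t3, 36: $t3=36
after li $t7, 17: $t7=17
after li $t4, 24: $t4=24
after add $t4, $t4, 2: $t4=24+2=26
after rem $t3, $t7, 11: $t3=17%11=6
after or $t7, $t7, $t3: $t7=17|6=23
after xor $t4, $t4, 5: $t4=26^5=31
after and $t3, $t4, 127: $t3=31&127=31
after sub $t7, $t4, $t4: $t7=31-31=0
after lw $t4, (40): $t4=M[40]=33
after neg $t3: $t3=-(31)=-31
after or $t7, $t3, 8: $t7=(-31)|8=-23
after sub $t7, $t7, $t3: $t7=(-23)-(-31)=8
sw $t4, (40) → M[40]=33
halt.

-31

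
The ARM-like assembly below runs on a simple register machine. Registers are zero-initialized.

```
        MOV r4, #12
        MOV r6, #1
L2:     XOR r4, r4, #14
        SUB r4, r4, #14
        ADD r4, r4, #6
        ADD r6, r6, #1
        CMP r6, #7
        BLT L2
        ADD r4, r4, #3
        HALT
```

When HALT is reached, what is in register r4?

r4=12
r6=1
r4=12^14=2
r4=2-14=-12
r4=(-12)+6=-6
r6=1+1=2
CMP r6, #7  (cmp 2,7)
BLT L2: taken
r4=(-6)^14=-12
r4=(-12)-14=-26
r4=(-26)+6=-20
r6=2+1=3
CMP r6, #7  (cmp 3,7)
BLT L2: taken
r4=(-20)^14=-30
r4=(-30)-14=-44
r4=(-44)+6=-38
r6=3+1=4
CMP r6, #7  (cmp 4,7)
BLT L2: taken
r4=(-38)^14=-44
r4=(-44)-14=-58
r4=(-58)+6=-52
r6=4+1=5
CMP r6, #7  (cmp 5,7)
BLT L2: taken
r4=(-52)^14=-62
r4=(-62)-14=-76
r4=(-76)+6=-70
r6=5+1=6
CMP r6, #7  (cmp 6,7)
BLT L2: taken
r4=(-70)^14=-76
r4=(-76)-14=-90
r4=(-90)+6=-84
r6=6+1=7
CMP r6, #7  (cmp 7,7)
BLT L2: not taken
r4=(-84)+3=-81
halt.

-81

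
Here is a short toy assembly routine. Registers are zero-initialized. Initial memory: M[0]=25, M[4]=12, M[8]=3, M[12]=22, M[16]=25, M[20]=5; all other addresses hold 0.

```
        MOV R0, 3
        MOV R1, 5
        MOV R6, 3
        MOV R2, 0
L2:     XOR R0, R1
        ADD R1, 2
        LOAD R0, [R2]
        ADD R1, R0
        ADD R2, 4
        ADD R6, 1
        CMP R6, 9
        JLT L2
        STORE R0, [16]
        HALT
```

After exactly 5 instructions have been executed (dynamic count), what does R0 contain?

R0=3
R1=5
R6=3
R2=0
R0=3^5=6
After step 5: R0 = 6.

6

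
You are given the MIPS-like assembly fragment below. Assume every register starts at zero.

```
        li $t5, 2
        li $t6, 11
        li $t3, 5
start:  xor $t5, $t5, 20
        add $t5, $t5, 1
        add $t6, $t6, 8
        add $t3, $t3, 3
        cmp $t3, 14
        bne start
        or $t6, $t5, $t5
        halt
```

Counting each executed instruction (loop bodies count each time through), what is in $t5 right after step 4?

22

after li $t5, 2: $t5=2
after li $t6, 11: $t6=11
after li $t3, 5: $t3=5
after xor $t5, $t5, 20: $t5=2^20=22
After step 4: $t5 = 22.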